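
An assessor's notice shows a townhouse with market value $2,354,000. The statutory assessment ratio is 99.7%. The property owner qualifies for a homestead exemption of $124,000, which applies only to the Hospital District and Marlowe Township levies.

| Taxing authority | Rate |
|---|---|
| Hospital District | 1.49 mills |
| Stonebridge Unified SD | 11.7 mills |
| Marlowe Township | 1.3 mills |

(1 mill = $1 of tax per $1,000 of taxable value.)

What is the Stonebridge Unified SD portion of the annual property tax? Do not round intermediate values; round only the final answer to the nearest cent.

$27,459.17

Assessed value = $2,354,000 × 0.997 = $2,346,938
Stonebridge Unified SD taxable value = $2,346,938 (exemption does not apply)
Stonebridge Unified SD levy = $2,346,938 × 0.0117 = $27,459.1746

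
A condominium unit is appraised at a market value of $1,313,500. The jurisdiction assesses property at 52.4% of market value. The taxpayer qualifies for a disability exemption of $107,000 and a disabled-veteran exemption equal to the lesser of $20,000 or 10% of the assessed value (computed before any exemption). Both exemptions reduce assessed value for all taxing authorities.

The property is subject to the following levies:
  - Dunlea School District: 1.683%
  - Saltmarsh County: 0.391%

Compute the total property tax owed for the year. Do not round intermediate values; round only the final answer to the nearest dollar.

Assessed value = $1,313,500 × 0.524 = $688,274
Disabled-veteran exemption = min($20,000, 10% × $688,274) = min($20,000, $68,827.4) = $20,000 (dollar cap binds)
Taxable value = $688,274 − $107,000 − $20,000 = $561,274
Dunlea School District: $561,274 × 0.01683 = $9,446.24142
Saltmarsh County: $561,274 × 0.00391 = $2,194.58134
Total = $11,640.82276

$11,641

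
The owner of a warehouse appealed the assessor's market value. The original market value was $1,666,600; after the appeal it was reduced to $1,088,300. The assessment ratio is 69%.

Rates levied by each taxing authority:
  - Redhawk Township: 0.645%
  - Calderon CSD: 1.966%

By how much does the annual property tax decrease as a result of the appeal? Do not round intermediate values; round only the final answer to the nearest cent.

$10,418.59

Old assessed value = $1,666,600 × 0.69 = $1,149,954
New assessed value = $1,088,300 × 0.69 = $750,927
Combined rate = 0.00645 + 0.01966 = 0.02611
Old tax = $1,149,954 × 0.02611 = $30,025.29894
New tax = $750,927 × 0.02611 = $19,606.70397
Reduction = $30,025.29894 − $19,606.70397 = $10,418.59497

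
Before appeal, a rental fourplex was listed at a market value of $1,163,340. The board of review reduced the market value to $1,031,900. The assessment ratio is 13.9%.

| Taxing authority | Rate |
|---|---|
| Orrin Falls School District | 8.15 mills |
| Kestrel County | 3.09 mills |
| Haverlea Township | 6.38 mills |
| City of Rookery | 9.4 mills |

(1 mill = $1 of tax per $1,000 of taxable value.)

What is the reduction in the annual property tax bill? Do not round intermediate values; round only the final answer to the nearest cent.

Old assessed value = $1,163,340 × 0.139 = $161,704.26
New assessed value = $1,031,900 × 0.139 = $143,434.1
Combined rate = 0.00815 + 0.00309 + 0.00638 + 0.0094 = 0.02702
Old tax = $161,704.26 × 0.02702 = $4,369.2491052
New tax = $143,434.1 × 0.02702 = $3,875.589382
Reduction = $4,369.2491052 − $3,875.589382 = $493.6597232

$493.66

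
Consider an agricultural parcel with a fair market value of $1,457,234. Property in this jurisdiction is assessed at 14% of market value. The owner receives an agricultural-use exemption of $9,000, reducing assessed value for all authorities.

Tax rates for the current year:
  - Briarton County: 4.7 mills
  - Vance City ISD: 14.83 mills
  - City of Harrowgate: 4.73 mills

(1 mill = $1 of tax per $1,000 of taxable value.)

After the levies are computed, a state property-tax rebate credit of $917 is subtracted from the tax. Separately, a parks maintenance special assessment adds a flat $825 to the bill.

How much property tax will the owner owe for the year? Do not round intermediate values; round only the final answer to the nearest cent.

$4,639.01

Assessed value = $1,457,234 × 0.14 = $204,012.76
Taxable value = $204,012.76 − $9,000 = $195,012.76
Briarton County: $195,012.76 × 0.0047 = $916.559972
Vance City ISD: $195,012.76 × 0.01483 = $2,892.0392308
City of Harrowgate: $195,012.76 × 0.00473 = $922.4103548
Levies subtotal = $4,731.0095576
After credit = $4,731.0095576 − $917 = $3,814.0095576
Total = $3,814.0095576 + $825 = $4,639.0095576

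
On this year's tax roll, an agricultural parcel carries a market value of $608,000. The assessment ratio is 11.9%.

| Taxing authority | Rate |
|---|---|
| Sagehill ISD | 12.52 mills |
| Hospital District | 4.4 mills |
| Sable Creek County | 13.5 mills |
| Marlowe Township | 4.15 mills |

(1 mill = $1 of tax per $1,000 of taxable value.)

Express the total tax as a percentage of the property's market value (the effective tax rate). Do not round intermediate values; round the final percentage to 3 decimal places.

0.411%

Assessed value = $608,000 × 0.119 = $72,352
Sagehill ISD: $72,352 × 0.01252 = $905.84704
Hospital District: $72,352 × 0.0044 = $318.3488
Sable Creek County: $72,352 × 0.0135 = $976.752
Marlowe Township: $72,352 × 0.00415 = $300.2608
Total tax = $2,501.20864
Effective rate = $2,501.20864 ÷ $608,000 = 0.411% of market value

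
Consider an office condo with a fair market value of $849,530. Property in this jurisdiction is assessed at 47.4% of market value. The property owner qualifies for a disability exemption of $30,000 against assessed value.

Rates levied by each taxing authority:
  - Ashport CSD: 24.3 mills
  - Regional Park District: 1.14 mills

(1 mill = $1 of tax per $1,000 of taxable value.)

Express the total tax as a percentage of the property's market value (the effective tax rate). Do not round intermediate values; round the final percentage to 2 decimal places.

Assessed value = $849,530 × 0.474 = $402,677.22
Taxable value = $402,677.22 − $30,000 = $372,677.22
Ashport CSD: $372,677.22 × 0.0243 = $9,056.056446
Regional Park District: $372,677.22 × 0.00114 = $424.8520308
Total tax = $9,480.9084768
Effective rate = $9,480.9084768 ÷ $849,530 = 1.12% of market value

1.12%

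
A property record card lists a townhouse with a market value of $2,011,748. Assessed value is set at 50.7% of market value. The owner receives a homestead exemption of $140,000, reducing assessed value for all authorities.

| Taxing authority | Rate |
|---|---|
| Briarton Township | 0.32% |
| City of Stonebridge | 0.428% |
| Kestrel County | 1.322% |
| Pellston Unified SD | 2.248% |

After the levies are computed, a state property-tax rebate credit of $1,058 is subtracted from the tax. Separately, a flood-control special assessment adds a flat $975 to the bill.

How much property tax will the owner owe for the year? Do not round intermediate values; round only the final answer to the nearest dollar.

Assessed value = $2,011,748 × 0.507 = $1,019,956.236
Taxable value = $1,019,956.236 − $140,000 = $879,956.236
Briarton Township: $879,956.236 × 0.0032 = $2,815.8599552
City of Stonebridge: $879,956.236 × 0.00428 = $3,766.21269008
Kestrel County: $879,956.236 × 0.01322 = $11,633.02143992
Pellston Unified SD: $879,956.236 × 0.02248 = $19,781.41618528
Levies subtotal = $37,996.51027048
After credit = $37,996.51027048 − $1,058 = $36,938.51027048
Total = $36,938.51027048 + $975 = $37,913.51027048

$37,914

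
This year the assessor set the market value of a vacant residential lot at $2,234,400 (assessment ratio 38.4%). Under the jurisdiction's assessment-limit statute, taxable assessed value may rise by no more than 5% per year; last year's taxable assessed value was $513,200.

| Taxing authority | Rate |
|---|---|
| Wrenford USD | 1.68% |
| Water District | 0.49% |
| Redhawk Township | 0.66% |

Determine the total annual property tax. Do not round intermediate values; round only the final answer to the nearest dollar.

Uncapped assessed value = $2,234,400 × 0.384 = $858,009.6
Cap limit = $513,200 × 1.05 = $538,860
Taxable assessed value = min($858,009.6, $538,860) = $538,860 (cap binds)
Wrenford USD: $538,860 × 0.0168 = $9,052.848
Water District: $538,860 × 0.0049 = $2,640.414
Redhawk Township: $538,860 × 0.0066 = $3,556.476
Total = $15,249.738

$15,250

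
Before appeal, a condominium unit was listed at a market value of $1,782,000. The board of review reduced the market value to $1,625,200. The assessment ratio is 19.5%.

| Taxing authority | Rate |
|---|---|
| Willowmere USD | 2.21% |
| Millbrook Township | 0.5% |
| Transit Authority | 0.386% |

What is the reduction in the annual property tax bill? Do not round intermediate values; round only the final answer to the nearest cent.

Old assessed value = $1,782,000 × 0.195 = $347,490
New assessed value = $1,625,200 × 0.195 = $316,914
Combined rate = 0.0221 + 0.005 + 0.00386 = 0.03096
Old tax = $347,490 × 0.03096 = $10,758.2904
New tax = $316,914 × 0.03096 = $9,811.65744
Reduction = $10,758.2904 − $9,811.65744 = $946.63296

$946.63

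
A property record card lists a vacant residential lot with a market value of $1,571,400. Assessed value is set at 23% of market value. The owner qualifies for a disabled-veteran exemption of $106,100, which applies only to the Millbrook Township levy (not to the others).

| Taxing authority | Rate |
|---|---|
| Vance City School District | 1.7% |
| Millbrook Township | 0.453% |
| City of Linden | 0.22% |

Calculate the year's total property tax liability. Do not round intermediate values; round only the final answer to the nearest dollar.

$8,096

Assessed value = $1,571,400 × 0.23 = $361,422
Vance City School District: $361,422 × 0.017 = $6,144.174
Millbrook Township: ($361,422 − $106,100) × 0.00453 = $255,322 × 0.00453 = $1,156.60866
City of Linden: $361,422 × 0.0022 = $795.1284
Total = $8,095.91106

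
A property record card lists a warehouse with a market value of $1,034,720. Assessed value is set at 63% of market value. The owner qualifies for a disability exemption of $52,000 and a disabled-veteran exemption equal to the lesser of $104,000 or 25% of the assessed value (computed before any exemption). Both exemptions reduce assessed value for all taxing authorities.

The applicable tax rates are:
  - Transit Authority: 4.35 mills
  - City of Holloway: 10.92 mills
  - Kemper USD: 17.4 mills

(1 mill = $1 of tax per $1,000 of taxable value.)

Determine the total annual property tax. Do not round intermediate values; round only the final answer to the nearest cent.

$16,200.19

Assessed value = $1,034,720 × 0.63 = $651,873.6
Disabled-veteran exemption = min($104,000, 25% × $651,873.6) = min($104,000, $162,968.4) = $104,000 (dollar cap binds)
Taxable value = $651,873.6 − $52,000 − $104,000 = $495,873.6
Transit Authority: $495,873.6 × 0.00435 = $2,157.05016
City of Holloway: $495,873.6 × 0.01092 = $5,414.939712
Kemper USD: $495,873.6 × 0.0174 = $8,628.20064
Total = $16,200.190512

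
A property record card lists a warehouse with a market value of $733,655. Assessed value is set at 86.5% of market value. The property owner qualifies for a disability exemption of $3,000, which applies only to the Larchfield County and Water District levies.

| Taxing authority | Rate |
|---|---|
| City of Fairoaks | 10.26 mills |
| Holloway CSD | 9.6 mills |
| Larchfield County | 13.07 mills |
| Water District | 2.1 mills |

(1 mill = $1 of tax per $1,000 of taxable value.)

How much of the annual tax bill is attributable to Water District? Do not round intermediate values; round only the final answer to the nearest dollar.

Assessed value = $733,655 × 0.865 = $634,611.575
Water District taxable value = $634,611.575 − $3,000 = $631,611.575
Water District levy = $631,611.575 × 0.0021 = $1,326.3843075

$1,326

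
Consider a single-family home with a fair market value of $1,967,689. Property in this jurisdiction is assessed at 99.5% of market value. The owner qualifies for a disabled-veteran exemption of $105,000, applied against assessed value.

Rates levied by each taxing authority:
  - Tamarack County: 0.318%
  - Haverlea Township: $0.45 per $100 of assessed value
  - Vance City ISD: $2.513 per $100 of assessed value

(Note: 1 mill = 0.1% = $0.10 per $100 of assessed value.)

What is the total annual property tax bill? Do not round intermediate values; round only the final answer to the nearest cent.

Assessed value = $1,967,689 × 0.995 = $1,957,850.555
Taxable value = $1,957,850.555 − $105,000 = $1,852,850.555
Tamarack County: $1,852,850.555 × 0.00318 = $5,892.0647649
Haverlea Township: $1,852,850.555 × 0.0045 = $8,337.8274975
Vance City ISD: $1,852,850.555 × 0.02513 = $46,562.13444715
Total = $60,792.02670955

$60,792.03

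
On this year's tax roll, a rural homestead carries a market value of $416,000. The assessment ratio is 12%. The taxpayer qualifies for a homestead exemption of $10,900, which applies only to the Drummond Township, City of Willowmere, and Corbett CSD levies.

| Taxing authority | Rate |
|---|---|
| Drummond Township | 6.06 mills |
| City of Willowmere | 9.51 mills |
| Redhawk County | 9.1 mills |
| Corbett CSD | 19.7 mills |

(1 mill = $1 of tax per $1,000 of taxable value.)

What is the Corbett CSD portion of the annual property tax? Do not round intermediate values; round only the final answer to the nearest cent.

Assessed value = $416,000 × 0.12 = $49,920
Corbett CSD taxable value = $49,920 − $10,900 = $39,020
Corbett CSD levy = $39,020 × 0.0197 = $768.694

$768.69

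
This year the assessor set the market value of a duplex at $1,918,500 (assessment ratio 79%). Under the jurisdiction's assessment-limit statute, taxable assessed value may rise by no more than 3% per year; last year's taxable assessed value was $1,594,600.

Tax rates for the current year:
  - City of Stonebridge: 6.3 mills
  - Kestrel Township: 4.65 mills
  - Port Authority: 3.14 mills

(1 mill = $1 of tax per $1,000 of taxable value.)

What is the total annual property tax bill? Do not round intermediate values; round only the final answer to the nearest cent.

$21,355.02

Uncapped assessed value = $1,918,500 × 0.79 = $1,515,615
Cap limit = $1,594,600 × 1.03 = $1,642,438
Taxable assessed value = min($1,515,615, $1,642,438) = $1,515,615 (cap does not bind)
City of Stonebridge: $1,515,615 × 0.0063 = $9,548.3745
Kestrel Township: $1,515,615 × 0.00465 = $7,047.60975
Port Authority: $1,515,615 × 0.00314 = $4,759.0311
Total = $21,355.01535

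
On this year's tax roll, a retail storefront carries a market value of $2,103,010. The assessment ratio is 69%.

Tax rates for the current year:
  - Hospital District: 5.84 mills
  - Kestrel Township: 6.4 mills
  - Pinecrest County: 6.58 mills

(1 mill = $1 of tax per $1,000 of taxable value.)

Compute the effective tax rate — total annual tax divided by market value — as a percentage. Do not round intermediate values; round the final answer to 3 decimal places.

Assessed value = $2,103,010 × 0.69 = $1,451,076.9
Hospital District: $1,451,076.9 × 0.00584 = $8,474.289096
Kestrel Township: $1,451,076.9 × 0.0064 = $9,286.89216
Pinecrest County: $1,451,076.9 × 0.00658 = $9,548.086002
Total tax = $27,309.267258
Effective rate = $27,309.267258 ÷ $2,103,010 = 1.299% of market value

1.299%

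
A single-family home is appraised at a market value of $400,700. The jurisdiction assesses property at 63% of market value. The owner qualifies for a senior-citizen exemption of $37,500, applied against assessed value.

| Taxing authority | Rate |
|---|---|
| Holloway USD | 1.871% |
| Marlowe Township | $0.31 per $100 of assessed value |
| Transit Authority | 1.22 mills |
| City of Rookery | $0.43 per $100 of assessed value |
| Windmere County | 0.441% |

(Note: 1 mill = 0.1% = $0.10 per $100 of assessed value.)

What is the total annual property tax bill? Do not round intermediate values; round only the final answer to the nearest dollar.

$6,822

Assessed value = $400,700 × 0.63 = $252,441
Taxable value = $252,441 − $37,500 = $214,941
Holloway USD: $214,941 × 0.01871 = $4,021.54611
Marlowe Township: $214,941 × 0.0031 = $666.3171
Transit Authority: $214,941 × 0.00122 = $262.22802
City of Rookery: $214,941 × 0.0043 = $924.2463
Windmere County: $214,941 × 0.00441 = $947.88981
Total = $6,822.22734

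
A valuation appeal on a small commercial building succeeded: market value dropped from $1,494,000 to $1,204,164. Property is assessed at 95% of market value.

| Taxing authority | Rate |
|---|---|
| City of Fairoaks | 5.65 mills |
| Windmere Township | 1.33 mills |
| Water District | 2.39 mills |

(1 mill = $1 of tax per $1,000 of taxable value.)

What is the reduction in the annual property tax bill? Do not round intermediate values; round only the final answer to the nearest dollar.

Old assessed value = $1,494,000 × 0.95 = $1,419,300
New assessed value = $1,204,164 × 0.95 = $1,143,955.8
Combined rate = 0.00565 + 0.00133 + 0.00239 = 0.00937
Old tax = $1,419,300 × 0.00937 = $13,298.841
New tax = $1,143,955.8 × 0.00937 = $10,718.865846
Reduction = $13,298.841 − $10,718.865846 = $2,579.975154

$2,580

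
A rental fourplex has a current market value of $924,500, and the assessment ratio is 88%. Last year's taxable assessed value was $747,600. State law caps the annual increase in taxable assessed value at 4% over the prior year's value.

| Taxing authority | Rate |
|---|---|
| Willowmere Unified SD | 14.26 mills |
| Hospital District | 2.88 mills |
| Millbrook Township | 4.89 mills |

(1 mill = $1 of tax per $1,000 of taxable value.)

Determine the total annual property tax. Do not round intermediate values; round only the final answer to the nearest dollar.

Uncapped assessed value = $924,500 × 0.88 = $813,560
Cap limit = $747,600 × 1.04 = $777,504
Taxable assessed value = min($813,560, $777,504) = $777,504 (cap binds)
Willowmere Unified SD: $777,504 × 0.01426 = $11,087.20704
Hospital District: $777,504 × 0.00288 = $2,239.21152
Millbrook Township: $777,504 × 0.00489 = $3,801.99456
Total = $17,128.41312

$17,128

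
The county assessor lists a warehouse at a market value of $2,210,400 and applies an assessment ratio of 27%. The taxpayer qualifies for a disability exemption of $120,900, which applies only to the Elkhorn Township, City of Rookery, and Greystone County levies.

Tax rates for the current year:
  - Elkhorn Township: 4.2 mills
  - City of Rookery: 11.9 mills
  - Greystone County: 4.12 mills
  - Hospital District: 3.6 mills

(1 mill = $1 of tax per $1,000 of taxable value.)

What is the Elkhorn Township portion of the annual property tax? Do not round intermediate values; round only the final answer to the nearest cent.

$1,998.81

Assessed value = $2,210,400 × 0.27 = $596,808
Elkhorn Township taxable value = $596,808 − $120,900 = $475,908
Elkhorn Township levy = $475,908 × 0.0042 = $1,998.8136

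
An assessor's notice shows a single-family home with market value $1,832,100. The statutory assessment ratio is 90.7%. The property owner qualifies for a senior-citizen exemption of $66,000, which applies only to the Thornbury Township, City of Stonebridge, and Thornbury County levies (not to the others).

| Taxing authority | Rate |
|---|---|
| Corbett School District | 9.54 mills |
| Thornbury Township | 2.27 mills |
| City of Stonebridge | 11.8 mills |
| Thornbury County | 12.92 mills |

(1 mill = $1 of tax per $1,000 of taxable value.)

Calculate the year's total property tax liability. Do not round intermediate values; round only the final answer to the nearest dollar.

$58,921

Assessed value = $1,832,100 × 0.907 = $1,661,714.7
Corbett School District: $1,661,714.7 × 0.00954 = $15,852.758238
Thornbury Township: ($1,661,714.7 − $66,000) × 0.00227 = $1,595,714.7 × 0.00227 = $3,622.272369
City of Stonebridge: ($1,661,714.7 − $66,000) × 0.0118 = $1,595,714.7 × 0.0118 = $18,829.43346
Thornbury County: ($1,661,714.7 − $66,000) × 0.01292 = $1,595,714.7 × 0.01292 = $20,616.633924
Total = $58,921.097991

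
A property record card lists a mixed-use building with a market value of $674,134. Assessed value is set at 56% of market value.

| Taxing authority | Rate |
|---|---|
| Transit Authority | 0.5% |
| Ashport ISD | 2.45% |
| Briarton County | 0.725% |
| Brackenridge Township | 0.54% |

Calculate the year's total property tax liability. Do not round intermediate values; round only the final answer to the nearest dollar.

Assessed value = $674,134 × 0.56 = $377,515.04
Transit Authority: $377,515.04 × 0.005 = $1,887.5752
Ashport ISD: $377,515.04 × 0.0245 = $9,249.11848
Briarton County: $377,515.04 × 0.00725 = $2,736.98404
Brackenridge Township: $377,515.04 × 0.0054 = $2,038.581216
Total = $1,887.5752 + $9,249.11848 + $2,736.98404 + $2,038.581216 = $15,912.258936

$15,912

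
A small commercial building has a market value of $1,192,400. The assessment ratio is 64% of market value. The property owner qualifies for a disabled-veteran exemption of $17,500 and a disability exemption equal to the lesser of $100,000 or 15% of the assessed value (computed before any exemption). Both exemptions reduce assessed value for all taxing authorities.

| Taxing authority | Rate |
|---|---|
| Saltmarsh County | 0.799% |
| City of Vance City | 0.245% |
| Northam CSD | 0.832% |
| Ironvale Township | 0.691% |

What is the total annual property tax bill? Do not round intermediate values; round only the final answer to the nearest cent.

$16,573.48

Assessed value = $1,192,400 × 0.64 = $763,136
Disability exemption = min($100,000, 15% × $763,136) = min($100,000, $114,470.4) = $100,000 (dollar cap binds)
Taxable value = $763,136 − $17,500 − $100,000 = $645,636
Saltmarsh County: $645,636 × 0.00799 = $5,158.63164
City of Vance City: $645,636 × 0.00245 = $1,581.8082
Northam CSD: $645,636 × 0.00832 = $5,371.69152
Ironvale Township: $645,636 × 0.00691 = $4,461.34476
Total = $16,573.47612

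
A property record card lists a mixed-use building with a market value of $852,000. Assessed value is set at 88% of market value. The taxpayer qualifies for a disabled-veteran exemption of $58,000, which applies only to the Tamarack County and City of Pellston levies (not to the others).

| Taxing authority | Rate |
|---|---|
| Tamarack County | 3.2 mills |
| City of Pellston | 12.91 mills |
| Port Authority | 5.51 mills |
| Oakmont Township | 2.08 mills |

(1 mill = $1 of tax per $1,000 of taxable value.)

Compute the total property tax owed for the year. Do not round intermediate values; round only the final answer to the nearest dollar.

Assessed value = $852,000 × 0.88 = $749,760
Tamarack County: ($749,760 − $58,000) × 0.0032 = $691,760 × 0.0032 = $2,213.632
City of Pellston: ($749,760 − $58,000) × 0.01291 = $691,760 × 0.01291 = $8,930.6216
Port Authority: $749,760 × 0.00551 = $4,131.1776
Oakmont Township: $749,760 × 0.00208 = $1,559.5008
Total = $16,834.932

$16,835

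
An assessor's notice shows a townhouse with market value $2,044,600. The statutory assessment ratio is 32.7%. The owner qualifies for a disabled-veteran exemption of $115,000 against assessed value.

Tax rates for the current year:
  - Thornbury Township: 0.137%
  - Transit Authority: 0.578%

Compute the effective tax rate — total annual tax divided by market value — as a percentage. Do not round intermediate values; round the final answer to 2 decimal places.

0.19%

Assessed value = $2,044,600 × 0.327 = $668,584.2
Taxable value = $668,584.2 − $115,000 = $553,584.2
Thornbury Township: $553,584.2 × 0.00137 = $758.410354
Transit Authority: $553,584.2 × 0.00578 = $3,199.716676
Total tax = $3,958.12703
Effective rate = $3,958.12703 ÷ $2,044,600 = 0.19% of market value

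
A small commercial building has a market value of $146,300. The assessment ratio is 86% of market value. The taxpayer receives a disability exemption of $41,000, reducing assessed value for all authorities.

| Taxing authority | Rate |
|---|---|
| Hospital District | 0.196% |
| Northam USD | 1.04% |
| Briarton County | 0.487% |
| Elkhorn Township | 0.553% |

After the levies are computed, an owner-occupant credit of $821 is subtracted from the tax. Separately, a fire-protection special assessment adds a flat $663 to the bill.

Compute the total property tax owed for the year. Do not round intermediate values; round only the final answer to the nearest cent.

$1,772.46

Assessed value = $146,300 × 0.86 = $125,818
Taxable value = $125,818 − $41,000 = $84,818
Hospital District: $84,818 × 0.00196 = $166.24328
Northam USD: $84,818 × 0.0104 = $882.1072
Briarton County: $84,818 × 0.00487 = $413.06366
Elkhorn Township: $84,818 × 0.00553 = $469.04354
Levies subtotal = $1,930.45768
After credit = $1,930.45768 − $821 = $1,109.45768
Total = $1,109.45768 + $663 = $1,772.45768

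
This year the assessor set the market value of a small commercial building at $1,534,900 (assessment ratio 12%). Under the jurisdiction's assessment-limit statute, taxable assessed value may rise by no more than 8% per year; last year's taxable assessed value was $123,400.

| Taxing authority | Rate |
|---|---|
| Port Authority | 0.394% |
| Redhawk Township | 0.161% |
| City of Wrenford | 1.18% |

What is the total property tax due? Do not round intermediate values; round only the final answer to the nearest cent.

Uncapped assessed value = $1,534,900 × 0.12 = $184,188
Cap limit = $123,400 × 1.08 = $133,272
Taxable assessed value = min($184,188, $133,272) = $133,272 (cap binds)
Port Authority: $133,272 × 0.00394 = $525.09168
Redhawk Township: $133,272 × 0.00161 = $214.56792
City of Wrenford: $133,272 × 0.0118 = $1,572.6096
Total = $2,312.2692

$2,312.27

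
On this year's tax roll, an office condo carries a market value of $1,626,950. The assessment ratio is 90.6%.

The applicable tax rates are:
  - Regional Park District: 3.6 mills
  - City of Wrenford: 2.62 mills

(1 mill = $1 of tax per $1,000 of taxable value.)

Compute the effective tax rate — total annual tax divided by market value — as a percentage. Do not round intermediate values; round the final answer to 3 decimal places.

0.564%

Assessed value = $1,626,950 × 0.906 = $1,474,016.7
Regional Park District: $1,474,016.7 × 0.0036 = $5,306.46012
City of Wrenford: $1,474,016.7 × 0.00262 = $3,861.923754
Total tax = $9,168.383874
Effective rate = $9,168.383874 ÷ $1,626,950 = 0.564% of market value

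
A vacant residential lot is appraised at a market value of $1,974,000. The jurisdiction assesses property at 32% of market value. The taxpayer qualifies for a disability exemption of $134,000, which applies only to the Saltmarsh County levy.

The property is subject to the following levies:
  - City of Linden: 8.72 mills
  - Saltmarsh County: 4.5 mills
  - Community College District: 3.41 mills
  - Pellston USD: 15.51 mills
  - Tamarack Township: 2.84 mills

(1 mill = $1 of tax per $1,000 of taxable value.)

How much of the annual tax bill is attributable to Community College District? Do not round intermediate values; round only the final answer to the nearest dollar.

Assessed value = $1,974,000 × 0.32 = $631,680
Community College District taxable value = $631,680 (exemption does not apply)
Community College District levy = $631,680 × 0.00341 = $2,154.0288

$2,154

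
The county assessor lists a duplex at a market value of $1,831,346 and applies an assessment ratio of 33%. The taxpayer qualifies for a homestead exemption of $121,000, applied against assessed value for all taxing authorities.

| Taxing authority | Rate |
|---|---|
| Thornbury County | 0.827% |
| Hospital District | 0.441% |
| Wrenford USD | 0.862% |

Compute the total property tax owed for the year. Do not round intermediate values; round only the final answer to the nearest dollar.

Assessed value = $1,831,346 × 0.33 = $604,344.18
Taxable value = $604,344.18 − $121,000 = $483,344.18
Thornbury County: $483,344.18 × 0.00827 = $3,997.2563686
Hospital District: $483,344.18 × 0.00441 = $2,131.5478338
Wrenford USD: $483,344.18 × 0.00862 = $4,166.4268316
Total = $3,997.2563686 + $2,131.5478338 + $4,166.4268316 = $10,295.231034

$10,295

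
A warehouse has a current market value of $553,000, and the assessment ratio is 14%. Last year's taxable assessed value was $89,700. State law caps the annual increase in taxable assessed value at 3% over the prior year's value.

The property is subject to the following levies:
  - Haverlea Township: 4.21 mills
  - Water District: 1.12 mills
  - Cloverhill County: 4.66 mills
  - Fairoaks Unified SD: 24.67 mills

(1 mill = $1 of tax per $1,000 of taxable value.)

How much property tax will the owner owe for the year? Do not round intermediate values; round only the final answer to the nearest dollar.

Uncapped assessed value = $553,000 × 0.14 = $77,420
Cap limit = $89,700 × 1.03 = $92,391
Taxable assessed value = min($77,420, $92,391) = $77,420 (cap does not bind)
Haverlea Township: $77,420 × 0.00421 = $325.9382
Water District: $77,420 × 0.00112 = $86.7104
Cloverhill County: $77,420 × 0.00466 = $360.7772
Fairoaks Unified SD: $77,420 × 0.02467 = $1,909.9514
Total = $2,683.3772

$2,683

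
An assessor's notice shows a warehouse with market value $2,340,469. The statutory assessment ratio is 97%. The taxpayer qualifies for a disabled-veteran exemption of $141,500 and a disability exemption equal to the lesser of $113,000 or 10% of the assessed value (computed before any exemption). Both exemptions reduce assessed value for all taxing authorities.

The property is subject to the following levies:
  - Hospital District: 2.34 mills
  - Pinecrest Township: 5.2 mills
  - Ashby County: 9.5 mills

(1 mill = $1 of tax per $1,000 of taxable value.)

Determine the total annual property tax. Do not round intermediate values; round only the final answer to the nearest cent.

Assessed value = $2,340,469 × 0.97 = $2,270,254.93
Disability exemption = min($113,000, 10% × $2,270,254.93) = min($113,000, $227,025.493) = $113,000 (dollar cap binds)
Taxable value = $2,270,254.93 − $141,500 − $113,000 = $2,015,754.93
Hospital District: $2,015,754.93 × 0.00234 = $4,716.8665362
Pinecrest Township: $2,015,754.93 × 0.0052 = $10,481.925636
Ashby County: $2,015,754.93 × 0.0095 = $19,149.671835
Total = $34,348.4640072

$34,348.46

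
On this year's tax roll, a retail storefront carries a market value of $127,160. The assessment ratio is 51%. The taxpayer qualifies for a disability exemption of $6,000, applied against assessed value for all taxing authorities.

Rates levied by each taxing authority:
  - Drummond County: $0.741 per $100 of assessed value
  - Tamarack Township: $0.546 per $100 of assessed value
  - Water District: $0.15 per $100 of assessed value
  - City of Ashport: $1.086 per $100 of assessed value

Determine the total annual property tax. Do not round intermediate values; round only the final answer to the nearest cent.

$1,484.83

Assessed value = $127,160 × 0.51 = $64,851.6
Taxable value = $64,851.6 − $6,000 = $58,851.6
Drummond County: $58,851.6 × 0.00741 = $436.090356
Tamarack Township: $58,851.6 × 0.00546 = $321.329736
Water District: $58,851.6 × 0.0015 = $88.2774
City of Ashport: $58,851.6 × 0.01086 = $639.128376
Total = $436.090356 + $321.329736 + $88.2774 + $639.128376 = $1,484.825868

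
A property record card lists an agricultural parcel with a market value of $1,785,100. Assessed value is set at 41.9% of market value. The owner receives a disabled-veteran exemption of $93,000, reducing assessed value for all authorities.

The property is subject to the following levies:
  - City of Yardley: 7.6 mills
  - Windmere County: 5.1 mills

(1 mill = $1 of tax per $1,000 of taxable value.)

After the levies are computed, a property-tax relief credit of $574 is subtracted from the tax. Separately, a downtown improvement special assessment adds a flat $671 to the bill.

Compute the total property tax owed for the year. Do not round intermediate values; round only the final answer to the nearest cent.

Assessed value = $1,785,100 × 0.419 = $747,956.9
Taxable value = $747,956.9 − $93,000 = $654,956.9
City of Yardley: $654,956.9 × 0.0076 = $4,977.67244
Windmere County: $654,956.9 × 0.0051 = $3,340.28019
Levies subtotal = $8,317.95263
After credit = $8,317.95263 − $574 = $7,743.95263
Total = $7,743.95263 + $671 = $8,414.95263

$8,414.95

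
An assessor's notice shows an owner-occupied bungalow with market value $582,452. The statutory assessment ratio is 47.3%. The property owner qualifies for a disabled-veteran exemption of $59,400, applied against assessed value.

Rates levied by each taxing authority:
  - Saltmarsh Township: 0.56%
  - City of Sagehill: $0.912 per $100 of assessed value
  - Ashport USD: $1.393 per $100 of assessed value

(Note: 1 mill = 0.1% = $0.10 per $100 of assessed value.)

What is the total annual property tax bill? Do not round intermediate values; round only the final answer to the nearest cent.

$6,191.26

Assessed value = $582,452 × 0.473 = $275,499.796
Taxable value = $275,499.796 − $59,400 = $216,099.796
Saltmarsh Township: $216,099.796 × 0.0056 = $1,210.1588576
City of Sagehill: $216,099.796 × 0.00912 = $1,970.83013952
Ashport USD: $216,099.796 × 0.01393 = $3,010.27015828
Total = $6,191.2591554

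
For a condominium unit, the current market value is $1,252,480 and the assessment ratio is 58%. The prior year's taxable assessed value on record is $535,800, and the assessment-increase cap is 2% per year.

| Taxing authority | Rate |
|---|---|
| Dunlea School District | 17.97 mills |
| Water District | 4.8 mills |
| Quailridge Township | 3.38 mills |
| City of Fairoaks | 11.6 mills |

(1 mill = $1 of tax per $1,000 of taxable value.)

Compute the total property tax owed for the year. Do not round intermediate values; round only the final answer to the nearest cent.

$20,630.98

Uncapped assessed value = $1,252,480 × 0.58 = $726,438.4
Cap limit = $535,800 × 1.02 = $546,516
Taxable assessed value = min($726,438.4, $546,516) = $546,516 (cap binds)
Dunlea School District: $546,516 × 0.01797 = $9,820.89252
Water District: $546,516 × 0.0048 = $2,623.2768
Quailridge Township: $546,516 × 0.00338 = $1,847.22408
City of Fairoaks: $546,516 × 0.0116 = $6,339.5856
Total = $20,630.979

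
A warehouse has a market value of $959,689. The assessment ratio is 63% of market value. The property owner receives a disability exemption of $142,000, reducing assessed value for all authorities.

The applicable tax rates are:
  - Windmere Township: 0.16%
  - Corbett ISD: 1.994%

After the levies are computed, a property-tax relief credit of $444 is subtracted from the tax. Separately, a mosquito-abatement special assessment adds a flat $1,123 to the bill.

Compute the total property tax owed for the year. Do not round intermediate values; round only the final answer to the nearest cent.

Assessed value = $959,689 × 0.63 = $604,604.07
Taxable value = $604,604.07 − $142,000 = $462,604.07
Windmere Township: $462,604.07 × 0.0016 = $740.166512
Corbett ISD: $462,604.07 × 0.01994 = $9,224.3251558
Levies subtotal = $9,964.4916678
After credit = $9,964.4916678 − $444 = $9,520.4916678
Total = $9,520.4916678 + $1,123 = $10,643.4916678

$10,643.49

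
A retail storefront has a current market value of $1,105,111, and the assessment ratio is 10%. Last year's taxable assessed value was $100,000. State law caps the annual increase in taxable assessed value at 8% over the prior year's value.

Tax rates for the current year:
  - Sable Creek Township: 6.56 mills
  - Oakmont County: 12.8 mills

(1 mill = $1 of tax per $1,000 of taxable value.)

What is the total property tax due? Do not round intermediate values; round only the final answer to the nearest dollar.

Uncapped assessed value = $1,105,111 × 0.1 = $110,511.1
Cap limit = $100,000 × 1.08 = $108,000
Taxable assessed value = min($110,511.1, $108,000) = $108,000 (cap binds)
Sable Creek Township: $108,000 × 0.00656 = $708.48
Oakmont County: $108,000 × 0.0128 = $1,382.4
Total = $2,090.88

$2,091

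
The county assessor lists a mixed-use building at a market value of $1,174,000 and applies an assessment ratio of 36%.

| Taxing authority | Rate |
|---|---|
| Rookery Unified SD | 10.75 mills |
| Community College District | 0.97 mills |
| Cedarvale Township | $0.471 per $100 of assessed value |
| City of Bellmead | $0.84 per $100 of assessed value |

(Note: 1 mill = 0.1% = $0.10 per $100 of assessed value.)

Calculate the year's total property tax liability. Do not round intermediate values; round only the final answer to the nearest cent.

$10,494.15

Assessed value = $1,174,000 × 0.36 = $422,640
Rookery Unified SD: $422,640 × 0.01075 = $4,543.38
Community College District: $422,640 × 0.00097 = $409.9608
Cedarvale Township: $422,640 × 0.00471 = $1,990.6344
City of Bellmead: $422,640 × 0.0084 = $3,550.176
Total = $10,494.1512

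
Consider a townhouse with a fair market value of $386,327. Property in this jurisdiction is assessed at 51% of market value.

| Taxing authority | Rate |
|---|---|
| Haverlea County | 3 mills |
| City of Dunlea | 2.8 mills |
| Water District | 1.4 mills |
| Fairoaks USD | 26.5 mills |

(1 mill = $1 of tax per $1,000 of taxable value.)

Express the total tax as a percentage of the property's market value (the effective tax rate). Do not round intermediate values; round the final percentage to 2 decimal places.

1.72%

Assessed value = $386,327 × 0.51 = $197,026.77
Haverlea County: $197,026.77 × 0.003 = $591.08031
City of Dunlea: $197,026.77 × 0.0028 = $551.674956
Water District: $197,026.77 × 0.0014 = $275.837478
Fairoaks USD: $197,026.77 × 0.0265 = $5,221.209405
Total tax = $6,639.802149
Effective rate = $6,639.802149 ÷ $386,327 = 1.72% of market value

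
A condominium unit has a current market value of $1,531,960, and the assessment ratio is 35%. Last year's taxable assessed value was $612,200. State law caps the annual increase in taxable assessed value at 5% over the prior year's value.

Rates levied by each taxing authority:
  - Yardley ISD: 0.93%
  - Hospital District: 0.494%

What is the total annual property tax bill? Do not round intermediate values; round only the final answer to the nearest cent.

Uncapped assessed value = $1,531,960 × 0.35 = $536,186
Cap limit = $612,200 × 1.05 = $642,810
Taxable assessed value = min($536,186, $642,810) = $536,186 (cap does not bind)
Yardley ISD: $536,186 × 0.0093 = $4,986.5298
Hospital District: $536,186 × 0.00494 = $2,648.75884
Total = $7,635.28864

$7,635.29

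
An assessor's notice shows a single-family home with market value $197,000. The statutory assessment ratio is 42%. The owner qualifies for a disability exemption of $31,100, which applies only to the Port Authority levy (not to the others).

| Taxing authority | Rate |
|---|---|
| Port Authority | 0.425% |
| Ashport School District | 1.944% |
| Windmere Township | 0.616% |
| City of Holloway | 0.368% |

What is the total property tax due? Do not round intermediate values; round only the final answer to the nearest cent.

Assessed value = $197,000 × 0.42 = $82,740
Port Authority: ($82,740 − $31,100) × 0.00425 = $51,640 × 0.00425 = $219.47
Ashport School District: $82,740 × 0.01944 = $1,608.4656
Windmere Township: $82,740 × 0.00616 = $509.6784
City of Holloway: $82,740 × 0.00368 = $304.4832
Total = $2,642.0972

$2,642.10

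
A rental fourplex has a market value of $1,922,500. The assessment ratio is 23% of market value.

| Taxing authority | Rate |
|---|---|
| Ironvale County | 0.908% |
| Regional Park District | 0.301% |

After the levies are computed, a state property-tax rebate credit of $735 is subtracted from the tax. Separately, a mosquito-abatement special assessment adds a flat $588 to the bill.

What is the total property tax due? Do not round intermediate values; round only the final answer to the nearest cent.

$5,198.90

Assessed value = $1,922,500 × 0.23 = $442,175
Ironvale County: $442,175 × 0.00908 = $4,014.949
Regional Park District: $442,175 × 0.00301 = $1,330.94675
Levies subtotal = $5,345.89575
After credit = $5,345.89575 − $735 = $4,610.89575
Total = $4,610.89575 + $588 = $5,198.89575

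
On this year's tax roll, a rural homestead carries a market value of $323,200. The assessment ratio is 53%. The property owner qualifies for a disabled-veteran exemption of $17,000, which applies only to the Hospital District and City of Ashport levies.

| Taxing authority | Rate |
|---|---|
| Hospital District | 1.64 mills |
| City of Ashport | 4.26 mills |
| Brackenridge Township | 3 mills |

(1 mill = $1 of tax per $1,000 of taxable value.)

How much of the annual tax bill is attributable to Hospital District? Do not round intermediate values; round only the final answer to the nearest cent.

Assessed value = $323,200 × 0.53 = $171,296
Hospital District taxable value = $171,296 − $17,000 = $154,296
Hospital District levy = $154,296 × 0.00164 = $253.04544

$253.05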